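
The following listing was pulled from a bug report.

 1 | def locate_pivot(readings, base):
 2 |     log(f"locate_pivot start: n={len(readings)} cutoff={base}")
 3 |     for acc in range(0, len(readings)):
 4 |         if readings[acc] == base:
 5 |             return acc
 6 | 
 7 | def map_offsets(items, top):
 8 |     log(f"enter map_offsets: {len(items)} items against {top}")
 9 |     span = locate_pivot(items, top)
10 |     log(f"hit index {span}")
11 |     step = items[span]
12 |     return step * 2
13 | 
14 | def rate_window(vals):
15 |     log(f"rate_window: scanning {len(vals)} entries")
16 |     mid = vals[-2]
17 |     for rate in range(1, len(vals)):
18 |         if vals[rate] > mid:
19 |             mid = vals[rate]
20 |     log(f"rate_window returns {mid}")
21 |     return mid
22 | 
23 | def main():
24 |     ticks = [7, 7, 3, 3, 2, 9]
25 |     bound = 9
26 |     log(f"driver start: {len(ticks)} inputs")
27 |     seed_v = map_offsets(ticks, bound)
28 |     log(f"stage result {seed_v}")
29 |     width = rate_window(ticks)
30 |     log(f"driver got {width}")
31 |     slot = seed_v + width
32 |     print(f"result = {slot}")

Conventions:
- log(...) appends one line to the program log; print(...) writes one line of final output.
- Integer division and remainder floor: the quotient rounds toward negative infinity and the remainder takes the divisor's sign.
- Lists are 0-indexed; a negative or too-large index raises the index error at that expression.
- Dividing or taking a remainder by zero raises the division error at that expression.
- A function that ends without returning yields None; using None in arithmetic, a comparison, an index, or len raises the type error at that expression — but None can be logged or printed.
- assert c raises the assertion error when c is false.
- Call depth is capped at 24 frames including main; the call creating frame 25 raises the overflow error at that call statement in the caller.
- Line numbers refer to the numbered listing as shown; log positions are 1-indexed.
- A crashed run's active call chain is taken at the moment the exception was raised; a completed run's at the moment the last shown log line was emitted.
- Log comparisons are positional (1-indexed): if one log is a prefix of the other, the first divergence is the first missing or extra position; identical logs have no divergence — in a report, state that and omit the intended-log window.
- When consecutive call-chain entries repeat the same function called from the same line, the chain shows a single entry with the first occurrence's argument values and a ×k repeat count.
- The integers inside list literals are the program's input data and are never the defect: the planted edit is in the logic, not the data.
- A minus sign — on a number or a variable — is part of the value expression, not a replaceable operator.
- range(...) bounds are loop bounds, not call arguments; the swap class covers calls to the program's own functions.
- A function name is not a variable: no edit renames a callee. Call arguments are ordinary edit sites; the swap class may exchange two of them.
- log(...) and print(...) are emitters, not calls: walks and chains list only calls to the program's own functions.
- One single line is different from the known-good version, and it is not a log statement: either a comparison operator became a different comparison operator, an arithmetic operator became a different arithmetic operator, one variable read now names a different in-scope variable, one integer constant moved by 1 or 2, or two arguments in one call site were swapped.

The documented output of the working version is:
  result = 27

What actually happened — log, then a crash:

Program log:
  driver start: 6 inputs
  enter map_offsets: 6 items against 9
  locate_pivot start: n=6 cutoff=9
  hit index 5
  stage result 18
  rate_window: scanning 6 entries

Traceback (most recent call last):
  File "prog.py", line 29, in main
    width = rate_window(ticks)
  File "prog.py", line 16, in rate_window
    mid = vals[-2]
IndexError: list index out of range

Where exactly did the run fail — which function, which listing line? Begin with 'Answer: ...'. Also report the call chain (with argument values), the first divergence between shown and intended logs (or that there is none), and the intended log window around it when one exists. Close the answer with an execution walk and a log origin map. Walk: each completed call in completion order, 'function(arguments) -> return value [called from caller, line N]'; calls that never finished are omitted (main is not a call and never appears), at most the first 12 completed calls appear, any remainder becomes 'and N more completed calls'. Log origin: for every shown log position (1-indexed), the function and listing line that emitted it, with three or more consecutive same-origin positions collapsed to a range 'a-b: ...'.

Answer: the error was raised in rate_window, line 16.
The tell: Only 6 log lines were emitted before the run died; the intended continuation was 'rate_window returns 9'.
Call chain: main -> rate_window([7, 7, 3, 3, 2, 9]) (called at line 29).
First divergence: position 7 — after 6 matching lines the faulty run goes silent; intended next line 'rate_window returns 9'.
Intended log window:
  5: stage result 18
  6: rate_window: scanning 6 entries
  7: rate_window returns 9
  8: driver got 9
Execution walk:
  locate_pivot([7, 7, 3, 3, 2, 9], 9) -> 5  [called from map_offsets, line 9]
  map_offsets([7, 7, 3, 3, 2, 9], 9) -> 18  [called from main, line 27]
Log origins:
  1 — main, line 26
  2 — map_offsets, line 8
  3 — locate_pivot, line 2
  4 — map_offsets, line 10
  5 — main, line 28
  6 — rate_window, line 15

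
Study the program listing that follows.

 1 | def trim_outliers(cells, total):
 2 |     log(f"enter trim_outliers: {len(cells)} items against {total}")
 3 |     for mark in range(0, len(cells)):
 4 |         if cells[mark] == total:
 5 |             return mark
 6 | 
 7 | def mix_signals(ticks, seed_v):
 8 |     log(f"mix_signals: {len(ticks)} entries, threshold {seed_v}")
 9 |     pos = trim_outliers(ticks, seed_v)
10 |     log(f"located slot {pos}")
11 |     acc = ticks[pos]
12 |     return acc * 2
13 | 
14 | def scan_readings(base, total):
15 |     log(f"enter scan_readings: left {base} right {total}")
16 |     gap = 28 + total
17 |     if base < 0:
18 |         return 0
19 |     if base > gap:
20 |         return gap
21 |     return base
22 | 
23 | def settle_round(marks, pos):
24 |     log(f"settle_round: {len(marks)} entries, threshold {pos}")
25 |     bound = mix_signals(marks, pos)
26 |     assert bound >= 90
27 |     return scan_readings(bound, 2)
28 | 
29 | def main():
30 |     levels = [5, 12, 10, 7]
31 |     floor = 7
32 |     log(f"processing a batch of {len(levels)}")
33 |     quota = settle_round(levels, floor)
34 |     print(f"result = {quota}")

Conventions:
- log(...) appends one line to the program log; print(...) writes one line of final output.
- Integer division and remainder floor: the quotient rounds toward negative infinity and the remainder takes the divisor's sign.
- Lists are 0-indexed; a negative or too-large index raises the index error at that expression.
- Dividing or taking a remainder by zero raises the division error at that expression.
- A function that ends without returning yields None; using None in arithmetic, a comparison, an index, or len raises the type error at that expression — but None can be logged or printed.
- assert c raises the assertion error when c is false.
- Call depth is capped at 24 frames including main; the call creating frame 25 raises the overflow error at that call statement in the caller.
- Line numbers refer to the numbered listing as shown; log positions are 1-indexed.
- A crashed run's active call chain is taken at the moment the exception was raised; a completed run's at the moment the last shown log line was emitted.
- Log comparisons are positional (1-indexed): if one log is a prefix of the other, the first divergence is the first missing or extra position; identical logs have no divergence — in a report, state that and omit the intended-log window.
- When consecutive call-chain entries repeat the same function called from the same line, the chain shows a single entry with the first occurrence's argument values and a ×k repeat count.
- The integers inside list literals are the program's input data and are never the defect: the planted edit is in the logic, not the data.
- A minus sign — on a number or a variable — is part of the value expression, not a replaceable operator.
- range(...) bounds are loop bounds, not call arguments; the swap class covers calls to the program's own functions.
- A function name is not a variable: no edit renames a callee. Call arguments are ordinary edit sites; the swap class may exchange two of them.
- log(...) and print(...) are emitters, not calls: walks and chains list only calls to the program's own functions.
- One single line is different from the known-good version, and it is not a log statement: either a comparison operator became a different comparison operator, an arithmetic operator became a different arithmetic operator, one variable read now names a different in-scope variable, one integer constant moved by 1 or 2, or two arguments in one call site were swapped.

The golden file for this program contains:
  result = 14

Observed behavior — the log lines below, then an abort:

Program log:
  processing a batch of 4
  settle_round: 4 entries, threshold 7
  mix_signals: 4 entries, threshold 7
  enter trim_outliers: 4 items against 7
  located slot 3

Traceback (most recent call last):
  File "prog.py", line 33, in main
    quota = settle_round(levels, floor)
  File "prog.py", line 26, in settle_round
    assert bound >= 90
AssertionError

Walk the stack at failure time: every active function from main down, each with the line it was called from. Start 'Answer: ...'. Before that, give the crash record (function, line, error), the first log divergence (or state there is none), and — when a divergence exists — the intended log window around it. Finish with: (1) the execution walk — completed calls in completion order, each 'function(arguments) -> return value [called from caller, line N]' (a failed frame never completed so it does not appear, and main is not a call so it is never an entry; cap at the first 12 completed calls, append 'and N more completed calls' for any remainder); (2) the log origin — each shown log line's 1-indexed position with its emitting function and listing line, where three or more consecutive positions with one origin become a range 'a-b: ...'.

Answer: main -> settle_round (called at line 33).
The tell: Only 5 log lines were emitted before the run died; the intended continuation was 'enter scan_readings: left 14 right 2'.
Crash: settle_round, line 26, AssertionError.
First divergence: position 6; the shown log stops at 5 lines while the working version next logs 'enter scan_readings: left 14 right 2'.
Intended log window:
  4: enter trim_outliers: 4 items against 7
  5: located slot 3
  6: enter scan_readings: left 14 right 2
Execution walk:
  trim_outliers([5, 12, 10, 7], 7) -> 3  [called from mix_signals, line 9]
  mix_signals([5, 12, 10, 7], 7) -> 14  [called from settle_round, line 25]
Log origin:
  1: logged in main at line 32
  2: logged in settle_round at line 24
  3: logged in mix_signals at line 8
  4: logged in trim_outliers at line 2
  5: logged in mix_signals at line 10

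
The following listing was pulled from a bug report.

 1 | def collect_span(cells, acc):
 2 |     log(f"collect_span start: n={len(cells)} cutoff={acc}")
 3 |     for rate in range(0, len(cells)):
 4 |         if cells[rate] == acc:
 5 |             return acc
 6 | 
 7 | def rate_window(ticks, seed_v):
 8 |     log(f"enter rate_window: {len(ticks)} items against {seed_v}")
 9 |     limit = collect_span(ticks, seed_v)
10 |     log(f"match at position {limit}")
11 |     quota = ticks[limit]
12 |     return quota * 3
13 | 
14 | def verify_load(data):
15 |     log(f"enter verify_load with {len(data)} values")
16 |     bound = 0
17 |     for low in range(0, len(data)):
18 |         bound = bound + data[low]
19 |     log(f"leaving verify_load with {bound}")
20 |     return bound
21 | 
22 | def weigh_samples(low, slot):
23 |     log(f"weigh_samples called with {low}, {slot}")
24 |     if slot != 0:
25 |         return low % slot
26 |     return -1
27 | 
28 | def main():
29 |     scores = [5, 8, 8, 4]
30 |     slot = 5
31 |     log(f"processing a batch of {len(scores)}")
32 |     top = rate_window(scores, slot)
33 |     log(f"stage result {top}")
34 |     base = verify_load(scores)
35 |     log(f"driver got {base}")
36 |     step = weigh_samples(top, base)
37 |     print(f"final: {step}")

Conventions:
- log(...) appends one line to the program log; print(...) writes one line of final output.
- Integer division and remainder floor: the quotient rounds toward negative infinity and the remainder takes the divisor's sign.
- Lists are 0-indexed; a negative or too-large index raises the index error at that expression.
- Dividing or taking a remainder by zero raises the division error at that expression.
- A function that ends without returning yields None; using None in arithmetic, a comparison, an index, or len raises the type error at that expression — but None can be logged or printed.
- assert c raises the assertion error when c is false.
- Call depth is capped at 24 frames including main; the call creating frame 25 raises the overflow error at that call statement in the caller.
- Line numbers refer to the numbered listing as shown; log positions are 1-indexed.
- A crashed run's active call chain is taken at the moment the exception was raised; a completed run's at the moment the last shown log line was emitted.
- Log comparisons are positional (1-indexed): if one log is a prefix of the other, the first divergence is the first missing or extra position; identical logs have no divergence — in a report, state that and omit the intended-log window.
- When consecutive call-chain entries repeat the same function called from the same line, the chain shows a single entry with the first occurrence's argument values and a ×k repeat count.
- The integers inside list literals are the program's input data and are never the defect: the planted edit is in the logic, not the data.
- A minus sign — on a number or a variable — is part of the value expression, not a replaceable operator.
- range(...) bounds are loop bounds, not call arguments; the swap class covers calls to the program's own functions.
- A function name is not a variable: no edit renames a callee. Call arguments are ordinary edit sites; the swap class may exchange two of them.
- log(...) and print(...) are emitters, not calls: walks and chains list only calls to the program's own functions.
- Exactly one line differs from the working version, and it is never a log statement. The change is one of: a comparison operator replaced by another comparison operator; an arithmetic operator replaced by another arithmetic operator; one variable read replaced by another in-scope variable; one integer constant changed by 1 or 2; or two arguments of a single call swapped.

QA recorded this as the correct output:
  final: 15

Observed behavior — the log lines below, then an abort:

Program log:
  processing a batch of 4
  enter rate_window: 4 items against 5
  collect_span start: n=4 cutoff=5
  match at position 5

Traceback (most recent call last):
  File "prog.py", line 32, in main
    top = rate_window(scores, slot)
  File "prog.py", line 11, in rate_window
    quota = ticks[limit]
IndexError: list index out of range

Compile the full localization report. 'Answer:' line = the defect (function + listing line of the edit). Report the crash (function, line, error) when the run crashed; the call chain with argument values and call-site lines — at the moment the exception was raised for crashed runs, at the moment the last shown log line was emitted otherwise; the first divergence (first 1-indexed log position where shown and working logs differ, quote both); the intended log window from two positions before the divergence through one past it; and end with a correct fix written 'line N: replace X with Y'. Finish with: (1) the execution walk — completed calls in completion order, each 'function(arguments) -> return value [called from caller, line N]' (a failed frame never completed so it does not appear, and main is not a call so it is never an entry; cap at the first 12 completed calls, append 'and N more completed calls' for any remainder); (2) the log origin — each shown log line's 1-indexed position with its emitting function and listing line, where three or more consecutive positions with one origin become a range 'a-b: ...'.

Answer: the defect is in collect_span at line 5.
Key fact: The earliest visible damage is log position 4 — 'match at position 5' rather than the intended 'match at position 0'.
Crash: rate_window, line 11, IndexError.
Call chain: main -> rate_window([5, 8, 8, 4], 5) (called at line 32).
First divergence: position 4; shown 'match at position 5' vs intended 'match at position 0'.
Intended log window:
  2: enter rate_window: 4 items against 5
  3: collect_span start: n=4 cutoff=5
  4: match at position 0
  5: stage result 15
Execution walk:
  collect_span([5, 8, 8, 4], 5) -> 5  [called from rate_window, line 9]
Origin of each log line:
  1: from main, line 31
  2: from rate_window, line 8
  3: from collect_span, line 2
  4: from rate_window, line 10
A correct fix: line 5: replace `acc` with `rate`.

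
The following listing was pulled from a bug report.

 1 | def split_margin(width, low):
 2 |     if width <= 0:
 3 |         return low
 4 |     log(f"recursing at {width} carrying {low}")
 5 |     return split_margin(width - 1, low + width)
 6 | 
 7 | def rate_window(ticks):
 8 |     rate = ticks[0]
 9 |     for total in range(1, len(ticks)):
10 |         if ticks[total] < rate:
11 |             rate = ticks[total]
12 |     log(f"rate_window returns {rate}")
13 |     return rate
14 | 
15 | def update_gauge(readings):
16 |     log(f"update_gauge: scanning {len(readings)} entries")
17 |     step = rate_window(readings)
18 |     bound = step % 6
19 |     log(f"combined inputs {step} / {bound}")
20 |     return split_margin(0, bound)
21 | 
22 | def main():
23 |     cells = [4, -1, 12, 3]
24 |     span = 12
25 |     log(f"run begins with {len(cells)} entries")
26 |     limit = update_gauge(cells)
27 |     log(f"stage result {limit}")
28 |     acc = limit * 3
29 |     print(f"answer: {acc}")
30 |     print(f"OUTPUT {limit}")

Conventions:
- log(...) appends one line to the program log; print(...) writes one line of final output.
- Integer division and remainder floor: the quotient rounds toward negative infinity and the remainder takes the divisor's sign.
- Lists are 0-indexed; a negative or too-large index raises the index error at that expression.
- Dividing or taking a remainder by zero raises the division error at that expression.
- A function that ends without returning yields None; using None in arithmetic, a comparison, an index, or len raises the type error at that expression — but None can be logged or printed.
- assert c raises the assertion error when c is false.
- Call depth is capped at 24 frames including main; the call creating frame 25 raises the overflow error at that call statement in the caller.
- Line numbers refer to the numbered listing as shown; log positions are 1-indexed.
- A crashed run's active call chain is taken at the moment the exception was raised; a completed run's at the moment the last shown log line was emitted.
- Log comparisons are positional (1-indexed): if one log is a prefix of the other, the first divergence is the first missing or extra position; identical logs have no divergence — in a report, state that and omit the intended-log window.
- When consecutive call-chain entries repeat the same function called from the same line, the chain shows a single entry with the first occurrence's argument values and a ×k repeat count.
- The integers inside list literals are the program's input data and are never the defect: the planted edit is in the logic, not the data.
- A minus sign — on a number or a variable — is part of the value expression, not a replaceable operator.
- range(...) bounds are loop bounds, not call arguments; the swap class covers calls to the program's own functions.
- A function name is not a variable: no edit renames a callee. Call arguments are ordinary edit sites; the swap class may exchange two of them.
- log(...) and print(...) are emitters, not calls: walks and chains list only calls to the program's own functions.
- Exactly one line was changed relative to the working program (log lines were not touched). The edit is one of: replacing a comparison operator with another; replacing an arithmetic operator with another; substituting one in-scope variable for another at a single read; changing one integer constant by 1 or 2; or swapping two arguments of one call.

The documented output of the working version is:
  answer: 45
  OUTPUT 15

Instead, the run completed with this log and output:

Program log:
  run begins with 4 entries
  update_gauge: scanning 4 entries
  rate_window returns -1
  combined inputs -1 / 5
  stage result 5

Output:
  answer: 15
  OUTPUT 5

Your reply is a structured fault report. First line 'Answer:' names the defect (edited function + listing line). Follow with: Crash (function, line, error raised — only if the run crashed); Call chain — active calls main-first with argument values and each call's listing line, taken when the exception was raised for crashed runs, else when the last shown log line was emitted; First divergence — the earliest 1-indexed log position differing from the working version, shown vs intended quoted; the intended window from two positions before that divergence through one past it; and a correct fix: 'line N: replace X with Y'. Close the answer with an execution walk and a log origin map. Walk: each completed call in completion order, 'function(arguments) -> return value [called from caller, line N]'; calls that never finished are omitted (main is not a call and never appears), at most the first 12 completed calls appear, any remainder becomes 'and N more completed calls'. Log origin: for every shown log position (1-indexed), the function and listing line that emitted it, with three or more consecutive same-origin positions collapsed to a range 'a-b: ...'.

Answer: the defect is in update_gauge at line 20.
Key fact: Everything matches until log position 5, which reads 'stage result 5' in place of 'recursing at 5 carrying 0'.
Call chain: main.
First divergence: position 5 — the shown line 'stage result 5' should read 'recursing at 5 carrying 0'.
Intended log window:
  3: rate_window returns -1
  4: combined inputs -1 / 5
  5: recursing at 5 carrying 0
  6: recursing at 4 carrying 5
Execution walk:
  rate_window([4, -1, 12, 3]) -> -1  [called from update_gauge, line 17]
  split_margin(0, 5) -> 5  [called from update_gauge, line 20]
  update_gauge([4, -1, 12, 3]) -> 5  [called from main, line 26]
Log line origins:
  1 — main, line 25
  2 — update_gauge, line 16
  3 — rate_window, line 12
  4 — update_gauge, line 19
  5 — main, line 27
A correct fix: line 20: replace `split_margin(0, bound)` with `split_margin(bound, 0)`.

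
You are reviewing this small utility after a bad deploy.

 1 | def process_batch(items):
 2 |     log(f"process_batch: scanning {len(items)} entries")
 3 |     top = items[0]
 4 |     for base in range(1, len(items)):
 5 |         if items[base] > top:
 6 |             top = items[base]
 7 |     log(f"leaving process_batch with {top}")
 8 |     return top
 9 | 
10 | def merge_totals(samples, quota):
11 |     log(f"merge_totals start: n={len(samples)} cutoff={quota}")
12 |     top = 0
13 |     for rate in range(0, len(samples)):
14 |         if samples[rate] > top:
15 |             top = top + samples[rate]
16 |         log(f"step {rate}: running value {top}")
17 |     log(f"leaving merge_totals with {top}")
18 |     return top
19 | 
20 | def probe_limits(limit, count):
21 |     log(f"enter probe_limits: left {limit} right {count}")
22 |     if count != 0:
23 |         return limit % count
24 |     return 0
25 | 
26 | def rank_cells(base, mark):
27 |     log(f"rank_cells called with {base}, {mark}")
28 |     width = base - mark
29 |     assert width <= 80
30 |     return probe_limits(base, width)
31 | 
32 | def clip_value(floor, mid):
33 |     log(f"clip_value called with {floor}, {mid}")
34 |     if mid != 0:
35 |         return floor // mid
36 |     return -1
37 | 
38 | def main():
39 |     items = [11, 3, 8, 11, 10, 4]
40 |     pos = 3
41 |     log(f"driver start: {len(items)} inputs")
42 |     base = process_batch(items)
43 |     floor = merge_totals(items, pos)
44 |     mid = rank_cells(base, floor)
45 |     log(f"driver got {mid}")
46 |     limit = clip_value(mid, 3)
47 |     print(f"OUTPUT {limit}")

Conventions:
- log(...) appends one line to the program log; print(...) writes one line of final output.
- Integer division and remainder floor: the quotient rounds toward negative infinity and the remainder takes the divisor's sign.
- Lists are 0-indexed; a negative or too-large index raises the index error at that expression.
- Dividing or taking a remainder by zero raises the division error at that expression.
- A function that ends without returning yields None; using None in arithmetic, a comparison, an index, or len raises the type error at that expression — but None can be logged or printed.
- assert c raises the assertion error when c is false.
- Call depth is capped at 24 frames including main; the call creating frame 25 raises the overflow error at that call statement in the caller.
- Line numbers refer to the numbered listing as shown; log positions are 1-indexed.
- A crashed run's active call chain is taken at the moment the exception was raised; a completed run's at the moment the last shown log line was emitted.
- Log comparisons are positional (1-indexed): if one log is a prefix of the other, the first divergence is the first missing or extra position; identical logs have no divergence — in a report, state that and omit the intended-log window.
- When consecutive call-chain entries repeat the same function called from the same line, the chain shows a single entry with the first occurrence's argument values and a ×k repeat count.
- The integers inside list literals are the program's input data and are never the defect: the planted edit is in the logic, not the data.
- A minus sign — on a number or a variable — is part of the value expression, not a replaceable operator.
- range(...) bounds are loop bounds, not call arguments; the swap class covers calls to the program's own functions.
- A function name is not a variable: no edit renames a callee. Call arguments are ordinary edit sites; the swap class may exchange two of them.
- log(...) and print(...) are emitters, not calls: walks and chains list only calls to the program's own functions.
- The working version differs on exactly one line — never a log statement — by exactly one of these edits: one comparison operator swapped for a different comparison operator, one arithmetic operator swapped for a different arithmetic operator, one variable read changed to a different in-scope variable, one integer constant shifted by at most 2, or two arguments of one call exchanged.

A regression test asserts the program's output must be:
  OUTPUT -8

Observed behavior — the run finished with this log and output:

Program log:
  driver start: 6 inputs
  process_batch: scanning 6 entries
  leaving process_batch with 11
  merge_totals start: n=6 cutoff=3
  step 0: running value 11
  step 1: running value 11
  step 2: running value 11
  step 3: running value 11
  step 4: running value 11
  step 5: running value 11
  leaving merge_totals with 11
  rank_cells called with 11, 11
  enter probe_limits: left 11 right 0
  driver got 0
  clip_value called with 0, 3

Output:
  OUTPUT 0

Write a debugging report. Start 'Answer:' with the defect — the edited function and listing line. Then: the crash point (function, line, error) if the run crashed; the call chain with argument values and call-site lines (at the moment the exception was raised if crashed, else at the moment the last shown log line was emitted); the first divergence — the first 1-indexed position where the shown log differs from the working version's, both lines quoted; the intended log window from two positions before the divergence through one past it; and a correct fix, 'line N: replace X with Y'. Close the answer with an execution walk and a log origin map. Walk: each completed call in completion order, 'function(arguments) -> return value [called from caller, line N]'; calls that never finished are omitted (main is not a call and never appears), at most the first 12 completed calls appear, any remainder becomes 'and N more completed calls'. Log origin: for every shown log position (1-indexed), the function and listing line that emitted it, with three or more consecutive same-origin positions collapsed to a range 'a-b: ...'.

Answer: the defect is in merge_totals at line 14.
The tell: The log first diverges at position 7: the faulty run prints 'step 2: running value 11' where the working version prints 'step 2: running value 19'.
Call chain: main -> clip_value(0, 3) (called at line 46).
First divergence: position 7 — shown 'step 2: running value 11', intended 'step 2: running value 19'.
Intended log window:
  5: step 0: running value 11
  6: step 1: running value 11
  7: step 2: running value 19
  8: step 3: running value 30
Execution walk:
  process_batch([11, 3, 8, 11, 10, 4]) -> 11  [called from main, line 42]
  merge_totals([11, 3, 8, 11, 10, 4], 3) -> 11  [called from main, line 43]
  probe_limits(11, 0) -> 0  [called from rank_cells, line 30]
  rank_cells(11, 11) -> 0  [called from main, line 44]
  clip_value(0, 3) -> 0  [called from main, line 46]
Log origin:
  1: emitted by main (line 41)
  2: emitted by process_batch (line 2)
  3: emitted by process_batch (line 7)
  4: emitted by merge_totals (line 11)
  5-10: emitted by merge_totals (line 16)
  11: emitted by merge_totals (line 17)
  12: emitted by rank_cells (line 27)
  13: emitted by probe_limits (line 21)
  14: emitted by main (line 45)
  15: emitted by clip_value (line 33)
A correct fix: line 14: replace `top` with `quota`.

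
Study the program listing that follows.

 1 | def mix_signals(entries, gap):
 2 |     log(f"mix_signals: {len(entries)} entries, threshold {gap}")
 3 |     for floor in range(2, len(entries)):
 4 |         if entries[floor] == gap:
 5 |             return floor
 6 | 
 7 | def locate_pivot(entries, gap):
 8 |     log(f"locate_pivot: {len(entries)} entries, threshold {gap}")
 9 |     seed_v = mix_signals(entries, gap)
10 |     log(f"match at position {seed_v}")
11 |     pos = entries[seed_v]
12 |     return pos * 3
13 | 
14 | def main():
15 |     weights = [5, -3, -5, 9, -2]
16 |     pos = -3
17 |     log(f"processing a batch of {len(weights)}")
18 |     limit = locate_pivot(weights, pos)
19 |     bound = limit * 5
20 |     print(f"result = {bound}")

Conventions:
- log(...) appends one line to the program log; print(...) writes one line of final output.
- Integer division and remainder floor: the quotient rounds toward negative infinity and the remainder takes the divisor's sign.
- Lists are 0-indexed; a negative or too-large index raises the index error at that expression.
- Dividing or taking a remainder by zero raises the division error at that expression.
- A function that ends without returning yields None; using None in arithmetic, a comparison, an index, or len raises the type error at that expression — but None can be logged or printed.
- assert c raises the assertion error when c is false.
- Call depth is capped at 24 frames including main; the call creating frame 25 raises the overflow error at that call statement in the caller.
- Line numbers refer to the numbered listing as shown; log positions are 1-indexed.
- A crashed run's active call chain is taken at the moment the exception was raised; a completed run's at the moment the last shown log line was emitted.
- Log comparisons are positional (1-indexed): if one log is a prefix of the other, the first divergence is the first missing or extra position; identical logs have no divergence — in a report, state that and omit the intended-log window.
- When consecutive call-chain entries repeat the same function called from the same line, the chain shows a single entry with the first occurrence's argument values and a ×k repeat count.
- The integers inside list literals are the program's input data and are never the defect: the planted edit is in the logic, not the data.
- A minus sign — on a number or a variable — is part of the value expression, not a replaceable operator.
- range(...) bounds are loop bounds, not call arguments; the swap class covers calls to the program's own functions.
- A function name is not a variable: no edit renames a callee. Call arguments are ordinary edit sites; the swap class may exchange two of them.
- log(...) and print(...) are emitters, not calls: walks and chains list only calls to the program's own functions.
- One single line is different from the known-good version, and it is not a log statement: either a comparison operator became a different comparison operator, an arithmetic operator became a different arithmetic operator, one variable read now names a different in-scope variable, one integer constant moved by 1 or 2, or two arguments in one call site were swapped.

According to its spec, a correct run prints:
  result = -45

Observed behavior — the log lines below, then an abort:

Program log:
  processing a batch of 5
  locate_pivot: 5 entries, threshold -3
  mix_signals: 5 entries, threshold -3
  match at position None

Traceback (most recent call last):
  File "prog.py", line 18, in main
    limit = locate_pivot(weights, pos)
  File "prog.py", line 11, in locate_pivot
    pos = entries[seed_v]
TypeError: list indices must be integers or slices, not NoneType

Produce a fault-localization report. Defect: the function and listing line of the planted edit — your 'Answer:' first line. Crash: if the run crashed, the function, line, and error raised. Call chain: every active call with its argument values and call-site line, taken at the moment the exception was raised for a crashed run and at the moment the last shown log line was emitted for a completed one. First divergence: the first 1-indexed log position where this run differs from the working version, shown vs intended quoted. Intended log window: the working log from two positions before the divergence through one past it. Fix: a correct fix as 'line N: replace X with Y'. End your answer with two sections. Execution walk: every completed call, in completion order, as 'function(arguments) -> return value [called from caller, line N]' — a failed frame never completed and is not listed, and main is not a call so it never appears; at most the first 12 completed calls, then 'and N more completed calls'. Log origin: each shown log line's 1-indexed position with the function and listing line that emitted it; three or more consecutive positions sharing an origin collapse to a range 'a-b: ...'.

Answer: the defect is in mix_signals at line 3.
Key fact: The earliest visible damage is log position 4 — 'match at position None' rather than the intended 'match at position 1'.
Crash: locate_pivot, line 11, TypeError.
Call chain: main -> locate_pivot([5, -3, -5, 9, -2], -3) (called at line 18).
First divergence: position 4 — shown 'match at position None', intended 'match at position 1'.
Intended log window:
  2: locate_pivot: 5 entries, threshold -3
  3: mix_signals: 5 entries, threshold -3
  4: match at position 1
Execution walk:
  mix_signals([5, -3, -5, 9, -2], -3) -> None  [called from locate_pivot, line 9]
Origin of each log line:
  1: logged in main at line 17
  2: logged in locate_pivot at line 8
  3: logged in mix_signals at line 2
  4: logged in locate_pivot at line 10
A correct fix: line 3: replace `2` with `0`.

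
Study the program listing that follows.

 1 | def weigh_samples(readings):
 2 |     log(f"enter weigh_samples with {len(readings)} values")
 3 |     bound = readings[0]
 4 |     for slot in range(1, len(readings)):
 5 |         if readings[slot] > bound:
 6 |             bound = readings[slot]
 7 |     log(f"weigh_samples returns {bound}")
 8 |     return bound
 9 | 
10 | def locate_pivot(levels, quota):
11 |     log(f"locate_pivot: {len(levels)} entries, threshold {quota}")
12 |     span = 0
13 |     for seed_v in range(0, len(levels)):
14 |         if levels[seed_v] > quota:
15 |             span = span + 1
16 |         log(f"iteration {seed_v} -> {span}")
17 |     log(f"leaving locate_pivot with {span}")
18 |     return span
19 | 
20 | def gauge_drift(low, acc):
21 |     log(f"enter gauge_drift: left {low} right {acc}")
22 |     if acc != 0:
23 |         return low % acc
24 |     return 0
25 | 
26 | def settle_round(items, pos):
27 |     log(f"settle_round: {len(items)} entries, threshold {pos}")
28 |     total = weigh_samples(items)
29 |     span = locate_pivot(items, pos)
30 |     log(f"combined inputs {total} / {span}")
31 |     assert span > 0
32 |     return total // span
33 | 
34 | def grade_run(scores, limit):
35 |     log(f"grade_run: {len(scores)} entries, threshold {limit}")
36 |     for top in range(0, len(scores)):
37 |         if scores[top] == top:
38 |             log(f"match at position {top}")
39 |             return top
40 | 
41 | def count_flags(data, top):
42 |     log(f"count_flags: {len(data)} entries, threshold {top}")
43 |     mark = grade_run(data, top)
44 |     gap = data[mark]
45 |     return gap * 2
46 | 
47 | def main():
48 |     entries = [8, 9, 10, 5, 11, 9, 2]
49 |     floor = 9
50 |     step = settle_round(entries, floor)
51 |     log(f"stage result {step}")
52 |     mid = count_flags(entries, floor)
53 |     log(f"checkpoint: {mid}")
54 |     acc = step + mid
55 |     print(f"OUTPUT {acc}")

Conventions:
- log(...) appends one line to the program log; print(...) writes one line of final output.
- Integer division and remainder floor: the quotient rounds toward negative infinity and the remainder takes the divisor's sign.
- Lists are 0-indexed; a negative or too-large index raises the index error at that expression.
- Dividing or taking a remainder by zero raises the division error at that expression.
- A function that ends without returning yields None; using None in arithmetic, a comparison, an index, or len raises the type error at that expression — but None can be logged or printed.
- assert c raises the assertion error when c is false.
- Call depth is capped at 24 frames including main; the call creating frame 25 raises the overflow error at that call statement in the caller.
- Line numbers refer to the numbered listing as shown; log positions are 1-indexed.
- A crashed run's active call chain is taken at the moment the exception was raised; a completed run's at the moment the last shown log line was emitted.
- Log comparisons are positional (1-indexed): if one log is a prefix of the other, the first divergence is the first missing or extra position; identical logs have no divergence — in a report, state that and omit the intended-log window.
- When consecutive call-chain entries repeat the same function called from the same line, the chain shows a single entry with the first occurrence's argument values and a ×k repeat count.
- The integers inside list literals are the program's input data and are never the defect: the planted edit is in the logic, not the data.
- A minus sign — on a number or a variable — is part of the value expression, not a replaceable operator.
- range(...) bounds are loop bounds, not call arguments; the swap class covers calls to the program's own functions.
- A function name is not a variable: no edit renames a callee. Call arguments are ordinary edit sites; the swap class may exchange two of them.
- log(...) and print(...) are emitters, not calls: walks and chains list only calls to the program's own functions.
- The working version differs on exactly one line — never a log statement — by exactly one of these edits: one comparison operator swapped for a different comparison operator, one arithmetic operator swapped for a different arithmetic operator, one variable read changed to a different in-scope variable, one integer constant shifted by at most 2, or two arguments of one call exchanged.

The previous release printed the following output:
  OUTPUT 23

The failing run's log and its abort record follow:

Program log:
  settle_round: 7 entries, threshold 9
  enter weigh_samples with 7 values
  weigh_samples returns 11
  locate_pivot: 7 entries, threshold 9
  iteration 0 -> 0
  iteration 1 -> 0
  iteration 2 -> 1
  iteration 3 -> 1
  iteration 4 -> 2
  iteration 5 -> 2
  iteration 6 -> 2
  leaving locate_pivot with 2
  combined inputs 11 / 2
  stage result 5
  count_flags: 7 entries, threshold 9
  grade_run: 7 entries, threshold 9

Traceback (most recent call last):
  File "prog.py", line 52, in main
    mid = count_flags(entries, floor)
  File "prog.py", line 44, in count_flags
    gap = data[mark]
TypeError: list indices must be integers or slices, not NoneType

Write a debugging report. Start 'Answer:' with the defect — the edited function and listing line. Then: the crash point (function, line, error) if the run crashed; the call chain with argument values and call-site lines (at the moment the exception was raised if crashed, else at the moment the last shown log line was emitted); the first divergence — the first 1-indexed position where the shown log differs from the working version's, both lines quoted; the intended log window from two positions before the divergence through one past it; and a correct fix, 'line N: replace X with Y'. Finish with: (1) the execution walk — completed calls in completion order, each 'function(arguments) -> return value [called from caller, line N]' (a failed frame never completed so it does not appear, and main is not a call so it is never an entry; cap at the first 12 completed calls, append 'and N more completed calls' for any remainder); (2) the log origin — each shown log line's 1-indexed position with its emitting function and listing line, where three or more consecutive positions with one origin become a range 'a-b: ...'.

Answer: the defect is in grade_run at line 37.
Key observation: The shown log is a 16-line prefix of the intended one, whose next entry is 'match at position 1'.
Crash: count_flags, line 44, TypeError.
Call chain: main -> count_flags([8, 9, 10, 5, 11, 9, 2], 9) (called at line 52).
First divergence: position 17 — the faulty run's log ends after 16 lines; the working version continues with 'match at position 1'.
Intended log window:
  15: count_flags: 7 entries, threshold 9
  16: grade_run: 7 entries, threshold 9
  17: match at position 1
  18: checkpoint: 18
Execution walk:
  weigh_samples([8, 9, 10, 5, 11, 9, 2]) -> 11  [called from settle_round, line 28]
  locate_pivot([8, 9, 10, 5, 11, 9, 2], 9) -> 2  [called from settle_round, line 29]
  settle_round([8, 9, 10, 5, 11, 9, 2], 9) -> 5  [called from main, line 50]
  grade_run([8, 9, 10, 5, 11, 9, 2], 9) -> None  [called from count_flags, line 43]
Log origin:
  1: logged in settle_round at line 27
  2: logged in weigh_samples at line 2
  3: logged in weigh_samples at line 7
  4: logged in locate_pivot at line 11
  5-11: logged in locate_pivot at line 16
  12: logged in locate_pivot at line 17
  13: logged in settle_round at line 30
  14: logged in main at line 51
  15: logged in count_flags at line 42
  16: logged in grade_run at line 35
A correct fix: line 37: replace `scores[top] == top` with `scores[top] == limit`.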